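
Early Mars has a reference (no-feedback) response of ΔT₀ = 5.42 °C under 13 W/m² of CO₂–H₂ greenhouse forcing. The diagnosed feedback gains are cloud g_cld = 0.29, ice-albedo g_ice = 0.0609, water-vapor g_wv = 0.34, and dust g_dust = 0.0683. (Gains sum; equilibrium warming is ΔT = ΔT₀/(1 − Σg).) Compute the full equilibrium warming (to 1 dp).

Total gain g = 0.29 + 0.0609 + 0.34 + 0.0683 = 0.7592.
Amplification A = 1/(1 − 0.7592) = 4.153.
ΔT = 5.42 × 4.153 = 22.5 °C.

22.5 °C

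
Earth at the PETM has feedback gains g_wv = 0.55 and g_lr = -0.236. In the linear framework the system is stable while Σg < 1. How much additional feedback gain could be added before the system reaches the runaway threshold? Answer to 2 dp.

Current total gain = 0.55 − 0.236 = 0.314.
Margin to runaway = 1 − 0.314 = 0.69.

0.69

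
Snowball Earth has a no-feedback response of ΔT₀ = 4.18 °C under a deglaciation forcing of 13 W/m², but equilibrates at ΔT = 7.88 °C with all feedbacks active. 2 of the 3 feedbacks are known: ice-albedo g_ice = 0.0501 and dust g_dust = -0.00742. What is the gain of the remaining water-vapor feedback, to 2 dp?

Amplification A = ΔT/ΔT₀ = 7.88/4.18 = 1.885.
Total gain g = 1 − 1/A = 1 − 1/1.885 = 0.4695.
Known gains sum to 0.0501 − 0.00742 = 0.04268.
g_wv = 0.4695 − 0.04268 = 0.43.

0.43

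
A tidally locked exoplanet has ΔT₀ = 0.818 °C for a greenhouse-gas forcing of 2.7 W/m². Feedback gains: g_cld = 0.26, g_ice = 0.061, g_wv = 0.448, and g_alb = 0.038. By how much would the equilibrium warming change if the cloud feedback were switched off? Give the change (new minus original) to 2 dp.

-2.43 °C

Original: g = 0.807, ΔT = 0.818/(1−0.807) = 4.2383 °C.
Without cloud: g' = 0.547, ΔT' = 0.818/(1−0.547) = 1.8057 °C.
Change = 1.8057 − 4.2383 = -2.43 °C.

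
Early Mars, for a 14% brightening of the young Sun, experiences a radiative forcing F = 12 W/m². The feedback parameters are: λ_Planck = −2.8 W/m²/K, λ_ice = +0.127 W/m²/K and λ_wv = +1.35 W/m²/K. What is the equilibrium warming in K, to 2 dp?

Net feedback parameter λ = (−2.8) + (+0.127) + (+1.35) = -1.323 W/m²/K.
ΔT = −F/λ = −12/(-1.323) = 9.07 K.

9.07 K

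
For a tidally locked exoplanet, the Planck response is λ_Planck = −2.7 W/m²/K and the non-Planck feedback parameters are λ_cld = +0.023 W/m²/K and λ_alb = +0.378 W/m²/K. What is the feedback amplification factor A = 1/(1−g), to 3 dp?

1.174

Convert to gains: g_cld = 0.023/2.7 = 0.008519; g_alb = 0.378/2.7 = 0.14.
Total gain g = 0.148519.
A = 1/(1 − 0.148519) = 1.174.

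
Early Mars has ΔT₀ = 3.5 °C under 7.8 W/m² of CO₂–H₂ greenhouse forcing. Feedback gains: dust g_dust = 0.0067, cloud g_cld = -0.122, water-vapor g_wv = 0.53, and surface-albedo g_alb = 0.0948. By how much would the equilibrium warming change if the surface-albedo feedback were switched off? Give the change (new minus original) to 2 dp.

Original: g = 0.5095, ΔT = 3.5/(1−0.5095) = 7.1356 °C.
Without surface-albedo: g' = 0.4147, ΔT' = 3.5/(1−0.4147) = 5.9798 °C.
Change = 5.9798 − 7.1356 = -1.16 °C.

-1.16 °C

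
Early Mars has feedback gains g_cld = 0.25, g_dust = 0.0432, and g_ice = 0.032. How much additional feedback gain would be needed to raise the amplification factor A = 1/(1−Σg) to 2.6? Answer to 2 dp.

0.29

Current total gain = 0.3252.
Target gain for A = 2.6: g* = 1 − 1/2.6 = 0.6154.
Additional gain needed = 0.6154 − 0.3252 = 0.29.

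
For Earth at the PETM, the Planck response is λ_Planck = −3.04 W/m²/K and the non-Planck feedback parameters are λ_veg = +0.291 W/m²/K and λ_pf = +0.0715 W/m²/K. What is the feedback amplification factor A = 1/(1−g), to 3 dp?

Convert to gains: g_veg = 0.291/3.04 = 0.09572; g_pf = 0.0715/3.04 = 0.02352.
Total gain g = 0.11924.
A = 1/(1 − 0.11924) = 1.135.

1.135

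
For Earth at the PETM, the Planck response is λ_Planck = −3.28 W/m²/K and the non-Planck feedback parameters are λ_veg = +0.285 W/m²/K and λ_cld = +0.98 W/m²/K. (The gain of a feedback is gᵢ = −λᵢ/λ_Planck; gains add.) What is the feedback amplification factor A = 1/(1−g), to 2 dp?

1.63

Convert to gains: g_veg = 0.285/3.28 = 0.08689; g_cld = 0.98/3.28 = 0.2988.
Total gain g = 0.38569.
A = 1/(1 − 0.38569) = 1.63.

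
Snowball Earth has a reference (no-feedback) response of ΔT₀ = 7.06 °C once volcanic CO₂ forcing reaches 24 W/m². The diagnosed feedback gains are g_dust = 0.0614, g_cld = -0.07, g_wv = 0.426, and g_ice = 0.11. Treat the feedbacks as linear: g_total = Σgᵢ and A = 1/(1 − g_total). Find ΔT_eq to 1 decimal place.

14.9 °C

Total gain g = 0.0614 − 0.07 + 0.426 + 0.11 = 0.5274.
Amplification A = 1/(1 − 0.5274) = 2.116.
ΔT = 7.06 × 2.116 = 14.9 °C.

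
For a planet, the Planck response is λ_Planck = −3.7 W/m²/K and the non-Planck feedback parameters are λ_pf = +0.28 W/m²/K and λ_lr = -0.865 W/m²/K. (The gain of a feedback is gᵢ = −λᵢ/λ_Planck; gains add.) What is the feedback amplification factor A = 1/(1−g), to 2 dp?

Convert to gains: g_pf = 0.28/3.7 = 0.07568; g_lr = -0.865/3.7 = -0.2338.
Total gain g = -0.15812.
A = 1/(1 + 0.15812) = 0.86.

0.86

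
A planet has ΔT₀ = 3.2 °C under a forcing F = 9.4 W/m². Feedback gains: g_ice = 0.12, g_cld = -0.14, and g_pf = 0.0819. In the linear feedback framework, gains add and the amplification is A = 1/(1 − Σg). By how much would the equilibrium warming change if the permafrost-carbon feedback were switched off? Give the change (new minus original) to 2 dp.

-0.27 °C

Original: g = 0.0619, ΔT = 3.2/(1−0.0619) = 3.4112 °C.
Without permafrost-carbon: g' = -0.02, ΔT' = 3.2/(1+0.02) = 3.1373 °C.
Change = 3.1373 − 3.4112 = -0.27 °C.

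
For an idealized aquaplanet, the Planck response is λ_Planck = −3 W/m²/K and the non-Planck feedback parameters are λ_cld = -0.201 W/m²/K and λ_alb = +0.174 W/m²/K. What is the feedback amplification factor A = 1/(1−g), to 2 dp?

0.99

Convert to gains: g_cld = -0.201/3 = -0.067; g_alb = 0.174/3 = 0.058.
Total gain g = -0.009.
A = 1/(1 + 0.009) = 0.99.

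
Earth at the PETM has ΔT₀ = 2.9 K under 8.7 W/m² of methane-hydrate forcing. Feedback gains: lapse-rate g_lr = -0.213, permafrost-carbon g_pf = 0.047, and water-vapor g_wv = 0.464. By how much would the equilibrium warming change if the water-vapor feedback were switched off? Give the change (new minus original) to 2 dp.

-1.64 K

Original: g = 0.298, ΔT = 2.9/(1−0.298) = 4.1311 K.
Without water-vapor: g' = -0.166, ΔT' = 2.9/(1+0.166) = 2.4871 K.
Change = 2.4871 − 4.1311 = -1.64 K.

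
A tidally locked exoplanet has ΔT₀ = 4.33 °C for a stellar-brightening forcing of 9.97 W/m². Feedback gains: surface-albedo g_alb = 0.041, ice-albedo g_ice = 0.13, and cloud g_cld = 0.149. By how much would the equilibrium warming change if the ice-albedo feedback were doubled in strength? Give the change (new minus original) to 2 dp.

Original: g = 0.32, ΔT = 4.33/(1−0.32) = 6.3676 °C.
With doubled ice-albedo: g' = 0.45, ΔT' = 4.33/(1−0.45) = 7.8727 °C.
Change = 7.8727 − 6.3676 = 1.51 °C.

1.51 °C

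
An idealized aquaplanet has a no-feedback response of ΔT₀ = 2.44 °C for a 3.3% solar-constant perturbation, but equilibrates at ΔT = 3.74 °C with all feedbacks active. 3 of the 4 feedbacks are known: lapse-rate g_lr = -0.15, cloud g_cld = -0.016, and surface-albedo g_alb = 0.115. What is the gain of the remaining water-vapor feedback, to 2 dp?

Amplification A = ΔT/ΔT₀ = 3.74/2.44 = 1.533.
Total gain g = 1 − 1/A = 1 − 1/1.533 = 0.3477.
Known gains sum to -0.15 − 0.016 + 0.115 = -0.051.
g_wv = 0.3477 + 0.051 = 0.40.

0.40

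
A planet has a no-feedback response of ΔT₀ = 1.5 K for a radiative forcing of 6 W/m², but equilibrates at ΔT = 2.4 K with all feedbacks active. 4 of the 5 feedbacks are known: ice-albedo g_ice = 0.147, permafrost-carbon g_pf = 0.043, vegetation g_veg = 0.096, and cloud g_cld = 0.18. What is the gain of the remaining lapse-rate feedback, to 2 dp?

-0.09

Amplification A = ΔT/ΔT₀ = 2.4/1.5 = 1.6.
Total gain g = 1 − 1/A = 1 − 1/1.6 = 0.375.
Known gains sum to 0.147 + 0.043 + 0.096 + 0.18 = 0.466.
g_lr = 0.375 − 0.466 = -0.09.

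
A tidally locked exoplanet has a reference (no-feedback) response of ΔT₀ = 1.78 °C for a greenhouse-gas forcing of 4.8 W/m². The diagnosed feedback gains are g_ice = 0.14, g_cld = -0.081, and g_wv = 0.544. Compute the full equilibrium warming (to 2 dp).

Total gain g = 0.14 − 0.081 + 0.544 = 0.603.
Amplification A = 1/(1 − 0.603) = 2.519.
ΔT = 1.78 × 2.519 = 4.48 °C.

4.48 °C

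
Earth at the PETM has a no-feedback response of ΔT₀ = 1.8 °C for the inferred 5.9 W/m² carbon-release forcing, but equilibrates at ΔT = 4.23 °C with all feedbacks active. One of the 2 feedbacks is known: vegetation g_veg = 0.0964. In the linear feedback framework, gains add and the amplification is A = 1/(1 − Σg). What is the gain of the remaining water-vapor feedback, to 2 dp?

0.48

Amplification A = ΔT/ΔT₀ = 4.23/1.8 = 2.35.
Total gain g = 1 − 1/A = 1 − 1/2.35 = 0.5745.
The known gain is 0.0964.
g_wv = 0.5745 − 0.0964 = 0.48.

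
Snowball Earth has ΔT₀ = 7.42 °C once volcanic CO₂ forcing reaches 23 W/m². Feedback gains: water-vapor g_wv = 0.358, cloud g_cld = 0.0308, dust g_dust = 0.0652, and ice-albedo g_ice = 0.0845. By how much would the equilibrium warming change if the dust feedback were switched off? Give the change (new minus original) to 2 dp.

-1.99 °C

Original: g = 0.5385, ΔT = 7.42/(1−0.5385) = 16.0780 °C.
Without dust: g' = 0.4733, ΔT' = 7.42/(1−0.4733) = 14.0877 °C.
Change = 14.0877 − 16.0780 = -1.99 °C.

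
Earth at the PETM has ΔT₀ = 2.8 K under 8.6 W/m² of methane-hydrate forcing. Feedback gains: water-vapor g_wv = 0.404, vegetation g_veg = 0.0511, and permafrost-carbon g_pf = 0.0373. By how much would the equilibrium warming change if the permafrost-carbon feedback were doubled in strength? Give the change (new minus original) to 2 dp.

0.44 K

Original: g = 0.4924, ΔT = 2.8/(1−0.4924) = 5.5162 K.
With doubled permafrost-carbon: g' = 0.5297, ΔT' = 2.8/(1−0.5297) = 5.9536 K.
Change = 5.9536 − 5.5162 = 0.44 K.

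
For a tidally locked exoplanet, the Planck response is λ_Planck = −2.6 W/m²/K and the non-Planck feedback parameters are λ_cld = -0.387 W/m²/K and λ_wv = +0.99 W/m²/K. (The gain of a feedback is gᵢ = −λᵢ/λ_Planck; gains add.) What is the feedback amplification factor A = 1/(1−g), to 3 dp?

1.302

Convert to gains: g_cld = -0.387/2.6 = -0.1488; g_wv = 0.99/2.6 = 0.3808.
Total gain g = 0.232.
A = 1/(1 − 0.232) = 1.302.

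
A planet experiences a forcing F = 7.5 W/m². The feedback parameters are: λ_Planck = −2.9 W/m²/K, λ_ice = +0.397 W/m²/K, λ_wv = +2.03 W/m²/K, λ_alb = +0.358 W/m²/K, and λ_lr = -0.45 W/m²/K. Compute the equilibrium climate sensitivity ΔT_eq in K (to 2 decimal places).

13.27 K

Net feedback parameter λ = (−2.9) + (+0.397) + (+2.03) + (+0.358) + (-0.45) = -0.565 W/m²/K.
ΔT = −F/λ = −7.5/(-0.565) = 13.27 K.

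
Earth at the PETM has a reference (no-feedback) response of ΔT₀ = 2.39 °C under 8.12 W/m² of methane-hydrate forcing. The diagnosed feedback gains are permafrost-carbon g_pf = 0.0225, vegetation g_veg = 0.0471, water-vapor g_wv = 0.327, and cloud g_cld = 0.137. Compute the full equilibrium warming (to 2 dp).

Total gain g = 0.0225 + 0.0471 + 0.327 + 0.137 = 0.5336.
Amplification A = 1/(1 − 0.5336) = 2.144.
ΔT = 2.39 × 2.144 = 5.12 °C.

5.12 °C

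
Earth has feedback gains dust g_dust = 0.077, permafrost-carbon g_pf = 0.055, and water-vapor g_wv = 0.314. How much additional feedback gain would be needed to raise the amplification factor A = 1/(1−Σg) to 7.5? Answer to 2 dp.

0.42

Current total gain = 0.446.
Target gain for A = 7.5: g* = 1 − 1/7.5 = 0.8667.
Additional gain needed = 0.8667 − 0.446 = 0.42.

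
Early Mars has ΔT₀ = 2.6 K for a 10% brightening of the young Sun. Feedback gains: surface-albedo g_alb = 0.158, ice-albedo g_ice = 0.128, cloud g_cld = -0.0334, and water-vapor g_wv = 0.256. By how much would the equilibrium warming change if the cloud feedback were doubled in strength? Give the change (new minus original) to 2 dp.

-0.34 K

Original: g = 0.5086, ΔT = 2.6/(1−0.5086) = 5.2910 K.
With doubled cloud: g' = 0.4752, ΔT' = 2.6/(1−0.4752) = 4.9543 K.
Change = 4.9543 − 5.2910 = -0.34 K.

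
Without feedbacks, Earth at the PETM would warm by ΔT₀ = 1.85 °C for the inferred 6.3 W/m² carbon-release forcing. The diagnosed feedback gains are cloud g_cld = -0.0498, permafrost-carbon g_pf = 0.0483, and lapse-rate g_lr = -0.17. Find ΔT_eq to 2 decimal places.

1.58 °C

Total gain g = -0.0498 + 0.0483 − 0.17 = -0.1715.
Amplification A = 1/(1 + 0.1715) = 0.8536.
ΔT = 1.85 × 0.8536 = 1.58 °C.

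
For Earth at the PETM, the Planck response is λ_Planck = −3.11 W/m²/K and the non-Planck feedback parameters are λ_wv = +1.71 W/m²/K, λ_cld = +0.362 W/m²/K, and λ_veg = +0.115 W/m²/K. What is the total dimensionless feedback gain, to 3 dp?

Convert to gains: g_wv = 1.71/3.11 = 0.5498; g_cld = 0.362/3.11 = 0.1164; g_veg = 0.115/3.11 = 0.03698.
Total gain g = 0.70318.

0.703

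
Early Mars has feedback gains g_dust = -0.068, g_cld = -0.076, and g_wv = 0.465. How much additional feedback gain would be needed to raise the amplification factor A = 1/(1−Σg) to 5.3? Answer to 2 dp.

Current total gain = 0.321.
Target gain for A = 5.3: g* = 1 − 1/5.3 = 0.8113.
Additional gain needed = 0.8113 − 0.321 = 0.49.

0.49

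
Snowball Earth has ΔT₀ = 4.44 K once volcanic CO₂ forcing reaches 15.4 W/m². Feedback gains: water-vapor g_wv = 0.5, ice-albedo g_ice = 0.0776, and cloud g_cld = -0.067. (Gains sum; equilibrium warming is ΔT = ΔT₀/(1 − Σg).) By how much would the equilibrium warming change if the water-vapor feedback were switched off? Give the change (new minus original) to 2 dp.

-4.58 K

Original: g = 0.5106, ΔT = 4.44/(1−0.5106) = 9.0723 K.
Without water-vapor: g' = 0.0106, ΔT' = 4.44/(1−0.0106) = 4.4876 K.
Change = 4.4876 − 9.0723 = -4.58 K.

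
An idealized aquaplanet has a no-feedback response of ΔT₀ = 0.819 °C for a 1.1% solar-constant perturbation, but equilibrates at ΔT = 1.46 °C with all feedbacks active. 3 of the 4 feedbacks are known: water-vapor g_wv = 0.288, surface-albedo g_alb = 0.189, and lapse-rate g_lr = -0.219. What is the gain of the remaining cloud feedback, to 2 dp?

Amplification A = ΔT/ΔT₀ = 1.46/0.819 = 1.783.
Total gain g = 1 − 1/A = 1 − 1/1.783 = 0.4391.
Known gains sum to 0.288 + 0.189 − 0.219 = 0.258.
g_cld = 0.4391 − 0.258 = 0.18.

0.18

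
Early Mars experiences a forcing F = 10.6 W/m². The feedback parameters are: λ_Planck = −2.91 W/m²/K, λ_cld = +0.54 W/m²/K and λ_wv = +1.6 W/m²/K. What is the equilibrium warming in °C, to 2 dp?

Net feedback parameter λ = (−2.91) + (+0.54) + (+1.6) = -0.77 W/m²/K.
ΔT = −F/λ = −10.6/(-0.77) = 13.77 °C.

13.77 °C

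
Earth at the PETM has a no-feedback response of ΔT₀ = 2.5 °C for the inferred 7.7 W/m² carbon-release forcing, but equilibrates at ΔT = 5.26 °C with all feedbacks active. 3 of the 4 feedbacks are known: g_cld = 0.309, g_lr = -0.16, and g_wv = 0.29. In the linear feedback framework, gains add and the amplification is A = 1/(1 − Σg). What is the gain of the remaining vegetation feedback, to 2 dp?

0.09

Amplification A = ΔT/ΔT₀ = 5.26/2.5 = 2.104.
Total gain g = 1 − 1/A = 1 − 1/2.104 = 0.5247.
Known gains sum to 0.309 − 0.16 + 0.29 = 0.439.
g_veg = 0.5247 − 0.439 = 0.09.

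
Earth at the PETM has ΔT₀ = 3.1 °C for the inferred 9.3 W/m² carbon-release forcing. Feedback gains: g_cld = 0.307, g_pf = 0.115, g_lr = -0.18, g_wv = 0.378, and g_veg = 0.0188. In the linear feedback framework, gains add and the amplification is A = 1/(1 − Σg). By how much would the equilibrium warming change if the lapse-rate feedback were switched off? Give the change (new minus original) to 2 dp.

Original: g = 0.6388, ΔT = 3.1/(1−0.6388) = 8.5825 °C.
Without lapse-rate: g' = 0.8188, ΔT' = 3.1/(1−0.8188) = 17.1082 °C.
Change = 17.1082 − 8.5825 = 8.53 °C.

8.53 °C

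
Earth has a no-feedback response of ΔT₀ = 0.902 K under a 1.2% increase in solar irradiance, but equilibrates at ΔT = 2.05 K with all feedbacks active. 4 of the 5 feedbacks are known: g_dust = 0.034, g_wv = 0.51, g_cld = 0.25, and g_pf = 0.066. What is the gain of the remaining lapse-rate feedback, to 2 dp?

Amplification A = ΔT/ΔT₀ = 2.05/0.902 = 2.273.
Total gain g = 1 − 1/A = 1 − 1/2.273 = 0.5601.
Known gains sum to 0.034 + 0.51 + 0.25 + 0.066 = 0.86.
g_lr = 0.5601 − 0.86 = -0.30.

-0.30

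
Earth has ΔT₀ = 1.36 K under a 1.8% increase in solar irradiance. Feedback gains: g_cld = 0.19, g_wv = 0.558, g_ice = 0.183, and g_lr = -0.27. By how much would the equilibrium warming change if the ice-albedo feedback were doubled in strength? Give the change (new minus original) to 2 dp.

Original: g = 0.661, ΔT = 1.36/(1−0.661) = 4.0118 K.
With doubled ice-albedo: g' = 0.844, ΔT' = 1.36/(1−0.844) = 8.7179 K.
Change = 8.7179 − 4.0118 = 4.71 K.

4.71 K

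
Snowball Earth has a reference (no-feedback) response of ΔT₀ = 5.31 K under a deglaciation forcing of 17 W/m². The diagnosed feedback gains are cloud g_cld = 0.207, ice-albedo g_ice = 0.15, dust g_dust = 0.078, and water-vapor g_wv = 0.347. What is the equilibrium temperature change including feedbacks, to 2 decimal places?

Total gain g = 0.207 + 0.15 + 0.078 + 0.347 = 0.782.
Amplification A = 1/(1 − 0.782) = 4.587.
ΔT = 5.31 × 4.587 = 24.36 K.

24.36 K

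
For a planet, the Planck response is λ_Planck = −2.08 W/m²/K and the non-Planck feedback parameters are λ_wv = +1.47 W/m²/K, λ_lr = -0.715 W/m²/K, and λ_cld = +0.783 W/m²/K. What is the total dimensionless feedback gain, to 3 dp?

0.739

Convert to gains: g_wv = 1.47/2.08 = 0.7067; g_lr = -0.715/2.08 = -0.3438; g_cld = 0.783/2.08 = 0.3764.
Total gain g = 0.7393.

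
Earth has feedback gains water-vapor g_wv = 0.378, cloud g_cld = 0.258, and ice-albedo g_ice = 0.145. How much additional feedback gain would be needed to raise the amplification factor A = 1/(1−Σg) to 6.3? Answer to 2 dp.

Current total gain = 0.781.
Target gain for A = 6.3: g* = 1 − 1/6.3 = 0.8413.
Additional gain needed = 0.8413 − 0.781 = 0.06.

0.06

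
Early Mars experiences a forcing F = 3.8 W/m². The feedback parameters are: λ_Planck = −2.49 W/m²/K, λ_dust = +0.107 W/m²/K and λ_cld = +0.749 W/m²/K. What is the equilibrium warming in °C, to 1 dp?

2.3 °C

Net feedback parameter λ = (−2.49) + (+0.107) + (+0.749) = -1.634 W/m²/K.
ΔT = −F/λ = −3.8/(-1.634) = 2.3 °C.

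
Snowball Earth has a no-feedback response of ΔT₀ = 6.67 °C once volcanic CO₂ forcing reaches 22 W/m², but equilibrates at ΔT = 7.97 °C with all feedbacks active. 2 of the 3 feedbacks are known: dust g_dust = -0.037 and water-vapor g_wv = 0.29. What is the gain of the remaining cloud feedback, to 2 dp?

-0.09

Amplification A = ΔT/ΔT₀ = 7.97/6.67 = 1.195.
Total gain g = 1 − 1/A = 1 − 1/1.195 = 0.1632.
Known gains sum to -0.037 + 0.29 = 0.253.
g_cld = 0.1632 − 0.253 = -0.09.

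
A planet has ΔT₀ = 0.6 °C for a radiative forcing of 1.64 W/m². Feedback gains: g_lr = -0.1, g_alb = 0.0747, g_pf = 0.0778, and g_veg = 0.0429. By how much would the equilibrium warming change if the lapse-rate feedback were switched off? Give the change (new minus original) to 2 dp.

Original: g = 0.0954, ΔT = 0.6/(1−0.0954) = 0.6633 °C.
Without lapse-rate: g' = 0.1954, ΔT' = 0.6/(1−0.1954) = 0.7457 °C.
Change = 0.7457 − 0.6633 = 0.08 °C.

0.08 °C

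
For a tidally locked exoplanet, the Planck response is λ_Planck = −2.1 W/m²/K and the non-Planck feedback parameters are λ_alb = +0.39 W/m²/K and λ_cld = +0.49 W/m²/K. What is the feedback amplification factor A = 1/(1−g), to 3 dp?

Convert to gains: g_alb = 0.39/2.1 = 0.1857; g_cld = 0.49/2.1 = 0.2333.
Total gain g = 0.419.
A = 1/(1 − 0.419) = 1.721.

1.721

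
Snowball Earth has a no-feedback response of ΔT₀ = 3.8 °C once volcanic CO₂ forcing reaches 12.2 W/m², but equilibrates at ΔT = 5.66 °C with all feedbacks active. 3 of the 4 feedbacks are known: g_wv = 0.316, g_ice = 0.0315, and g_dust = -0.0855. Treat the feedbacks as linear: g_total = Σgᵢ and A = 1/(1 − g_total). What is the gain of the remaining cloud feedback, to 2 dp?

0.07

Amplification A = ΔT/ΔT₀ = 5.66/3.8 = 1.489.
Total gain g = 1 − 1/A = 1 − 1/1.489 = 0.3284.
Known gains sum to 0.316 + 0.0315 − 0.0855 = 0.262.
g_cld = 0.3284 − 0.262 = 0.07.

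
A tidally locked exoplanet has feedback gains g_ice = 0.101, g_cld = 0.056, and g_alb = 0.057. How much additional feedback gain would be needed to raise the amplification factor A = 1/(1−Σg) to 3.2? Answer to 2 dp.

0.47

Current total gain = 0.214.
Target gain for A = 3.2: g* = 1 − 1/3.2 = 0.6875.
Additional gain needed = 0.6875 − 0.214 = 0.47.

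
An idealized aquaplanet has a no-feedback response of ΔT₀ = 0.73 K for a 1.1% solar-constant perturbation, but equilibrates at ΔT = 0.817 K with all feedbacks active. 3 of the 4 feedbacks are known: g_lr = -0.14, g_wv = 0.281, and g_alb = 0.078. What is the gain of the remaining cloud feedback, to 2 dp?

-0.11

Amplification A = ΔT/ΔT₀ = 0.817/0.73 = 1.119.
Total gain g = 1 − 1/A = 1 − 1/1.119 = 0.1063.
Known gains sum to -0.14 + 0.281 + 0.078 = 0.219.
g_cld = 0.1063 − 0.219 = -0.11.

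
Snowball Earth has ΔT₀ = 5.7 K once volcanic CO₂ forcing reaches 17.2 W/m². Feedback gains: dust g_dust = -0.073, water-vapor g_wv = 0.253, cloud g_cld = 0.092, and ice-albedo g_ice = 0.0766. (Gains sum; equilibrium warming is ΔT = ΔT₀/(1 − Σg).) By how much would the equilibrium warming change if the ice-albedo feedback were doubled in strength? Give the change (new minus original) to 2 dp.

1.17 K

Original: g = 0.3486, ΔT = 5.7/(1−0.3486) = 8.7504 K.
With doubled ice-albedo: g' = 0.4252, ΔT' = 5.7/(1−0.4252) = 9.9165 K.
Change = 9.9165 − 8.7504 = 1.17 K.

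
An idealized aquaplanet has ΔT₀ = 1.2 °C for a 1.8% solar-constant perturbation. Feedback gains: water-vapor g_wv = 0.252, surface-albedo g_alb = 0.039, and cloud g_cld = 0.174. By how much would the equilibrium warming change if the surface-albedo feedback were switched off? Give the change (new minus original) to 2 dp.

-0.15 °C

Original: g = 0.465, ΔT = 1.2/(1−0.465) = 2.2430 °C.
Without surface-albedo: g' = 0.426, ΔT' = 1.2/(1−0.426) = 2.0906 °C.
Change = 2.0906 − 2.2430 = -0.15 °C.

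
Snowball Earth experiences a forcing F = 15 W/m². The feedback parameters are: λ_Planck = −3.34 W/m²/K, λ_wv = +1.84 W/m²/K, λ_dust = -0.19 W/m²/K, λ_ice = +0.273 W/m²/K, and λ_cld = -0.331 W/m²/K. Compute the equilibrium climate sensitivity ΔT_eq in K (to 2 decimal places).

8.58 K

Net feedback parameter λ = (−3.34) + (+1.84) + (-0.19) + (+0.273) + (-0.331) = -1.748 W/m²/K.
ΔT = −F/λ = −15/(-1.748) = 8.58 K.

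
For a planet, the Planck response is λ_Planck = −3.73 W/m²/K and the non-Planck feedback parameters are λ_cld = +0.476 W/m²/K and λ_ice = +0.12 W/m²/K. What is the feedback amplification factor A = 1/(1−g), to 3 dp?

1.190

Convert to gains: g_cld = 0.476/3.73 = 0.1276; g_ice = 0.12/3.73 = 0.03217.
Total gain g = 0.15977.
A = 1/(1 − 0.15977) = 1.190.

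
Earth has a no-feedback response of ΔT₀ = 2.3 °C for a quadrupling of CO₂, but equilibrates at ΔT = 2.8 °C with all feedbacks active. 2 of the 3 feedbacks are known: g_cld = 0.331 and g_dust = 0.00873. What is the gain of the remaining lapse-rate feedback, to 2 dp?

-0.16

Amplification A = ΔT/ΔT₀ = 2.8/2.3 = 1.217.
Total gain g = 1 − 1/A = 1 − 1/1.217 = 0.1783.
Known gains sum to 0.331 + 0.00873 = 0.33973.
g_lr = 0.1783 − 0.33973 = -0.16.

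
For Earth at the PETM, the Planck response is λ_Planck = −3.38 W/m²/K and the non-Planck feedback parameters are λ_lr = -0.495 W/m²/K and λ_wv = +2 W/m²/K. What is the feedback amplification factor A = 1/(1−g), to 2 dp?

1.80

Convert to gains: g_lr = -0.495/3.38 = -0.1464; g_wv = 2/3.38 = 0.5917.
Total gain g = 0.4453.
A = 1/(1 − 0.4453) = 1.80.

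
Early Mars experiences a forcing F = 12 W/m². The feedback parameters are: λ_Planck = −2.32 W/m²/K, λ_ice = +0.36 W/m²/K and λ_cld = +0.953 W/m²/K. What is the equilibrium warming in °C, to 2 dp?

Net feedback parameter λ = (−2.32) + (+0.36) + (+0.953) = -1.007 W/m²/K.
ΔT = −F/λ = −12/(-1.007) = 11.92 °C.

11.92 °C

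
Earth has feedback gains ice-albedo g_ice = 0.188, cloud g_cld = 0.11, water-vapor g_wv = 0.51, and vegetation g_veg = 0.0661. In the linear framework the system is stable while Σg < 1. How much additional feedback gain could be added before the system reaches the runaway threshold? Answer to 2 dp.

0.13

Current total gain = 0.188 + 0.11 + 0.51 + 0.0661 = 0.8741.
Margin to runaway = 1 − 0.8741 = 0.13.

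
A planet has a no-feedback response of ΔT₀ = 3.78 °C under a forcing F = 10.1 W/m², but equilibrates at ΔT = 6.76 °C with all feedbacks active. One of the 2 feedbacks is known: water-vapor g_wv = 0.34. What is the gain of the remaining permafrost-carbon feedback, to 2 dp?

0.10

Amplification A = ΔT/ΔT₀ = 6.76/3.78 = 1.788.
Total gain g = 1 − 1/A = 1 − 1/1.788 = 0.4407.
The known gain is 0.34.
g_pf = 0.4407 − 0.34 = 0.10.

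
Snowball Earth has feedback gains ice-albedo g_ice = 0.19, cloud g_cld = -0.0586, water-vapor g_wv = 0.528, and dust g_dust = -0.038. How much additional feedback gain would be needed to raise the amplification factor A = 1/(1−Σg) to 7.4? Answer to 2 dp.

Current total gain = 0.6214.
Target gain for A = 7.4: g* = 1 − 1/7.4 = 0.8649.
Additional gain needed = 0.8649 − 0.6214 = 0.24.

0.24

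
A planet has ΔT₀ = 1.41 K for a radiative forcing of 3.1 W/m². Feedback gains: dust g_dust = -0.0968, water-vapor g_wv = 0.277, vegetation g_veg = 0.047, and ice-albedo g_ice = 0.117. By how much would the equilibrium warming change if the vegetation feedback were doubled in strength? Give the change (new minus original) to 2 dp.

0.17 K

Original: g = 0.3442, ΔT = 1.41/(1−0.3442) = 2.1500 K.
With doubled vegetation: g' = 0.3912, ΔT' = 1.41/(1−0.3912) = 2.3160 K.
Change = 2.3160 − 2.1500 = 0.17 K.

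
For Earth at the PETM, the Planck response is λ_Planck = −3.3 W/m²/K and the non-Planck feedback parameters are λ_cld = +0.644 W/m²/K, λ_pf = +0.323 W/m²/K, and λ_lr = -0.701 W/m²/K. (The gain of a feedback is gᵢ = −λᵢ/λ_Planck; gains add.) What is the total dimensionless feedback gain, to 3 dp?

0.081

Convert to gains: g_cld = 0.644/3.3 = 0.1952; g_pf = 0.323/3.3 = 0.09788; g_lr = -0.701/3.3 = -0.2124.
Total gain g = 0.08068.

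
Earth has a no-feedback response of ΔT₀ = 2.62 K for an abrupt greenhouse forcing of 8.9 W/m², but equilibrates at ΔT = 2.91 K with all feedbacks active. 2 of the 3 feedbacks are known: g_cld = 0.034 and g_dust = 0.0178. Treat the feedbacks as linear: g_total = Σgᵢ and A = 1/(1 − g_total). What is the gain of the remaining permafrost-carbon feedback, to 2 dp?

0.05

Amplification A = ΔT/ΔT₀ = 2.91/2.62 = 1.111.
Total gain g = 1 − 1/A = 1 − 1/1.111 = 0.09991.
Known gains sum to 0.034 + 0.0178 = 0.0518.
g_pf = 0.09991 − 0.0518 = 0.05.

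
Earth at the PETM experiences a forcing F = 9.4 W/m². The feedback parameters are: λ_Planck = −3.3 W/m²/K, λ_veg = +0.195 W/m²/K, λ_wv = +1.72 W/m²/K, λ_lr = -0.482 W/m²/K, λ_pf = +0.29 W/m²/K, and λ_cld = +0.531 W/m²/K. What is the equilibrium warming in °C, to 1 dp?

Net feedback parameter λ = (−3.3) + (+0.195) + (+1.72) + (-0.482) + (+0.29) + (+0.531) = -1.046 W/m²/K.
ΔT = −F/λ = −9.4/(-1.046) = 9.0 °C.

9.0 °C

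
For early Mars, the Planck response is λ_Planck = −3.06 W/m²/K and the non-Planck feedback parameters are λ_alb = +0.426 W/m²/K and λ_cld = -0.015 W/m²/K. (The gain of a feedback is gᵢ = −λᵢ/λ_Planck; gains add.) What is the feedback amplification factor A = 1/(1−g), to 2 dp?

1.16

Convert to gains: g_alb = 0.426/3.06 = 0.1392; g_cld = -0.015/3.06 = -0.004902.
Total gain g = 0.134298.
A = 1/(1 − 0.134298) = 1.16.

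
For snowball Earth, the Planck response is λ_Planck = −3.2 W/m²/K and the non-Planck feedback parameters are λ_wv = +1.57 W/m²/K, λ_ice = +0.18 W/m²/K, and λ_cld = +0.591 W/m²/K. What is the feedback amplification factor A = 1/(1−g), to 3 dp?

3.725

Convert to gains: g_wv = 1.57/3.2 = 0.4906; g_ice = 0.18/3.2 = 0.05625; g_cld = 0.591/3.2 = 0.1847.
Total gain g = 0.73155.
A = 1/(1 − 0.73155) = 3.725.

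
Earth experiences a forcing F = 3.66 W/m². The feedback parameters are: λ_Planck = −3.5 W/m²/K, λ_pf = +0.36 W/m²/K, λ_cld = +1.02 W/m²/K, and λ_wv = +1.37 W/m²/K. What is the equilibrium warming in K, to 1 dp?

Net feedback parameter λ = (−3.5) + (+0.36) + (+1.02) + (+1.37) = -0.75 W/m²/K.
ΔT = −F/λ = −3.66/(-0.75) = 4.9 K.

4.9 K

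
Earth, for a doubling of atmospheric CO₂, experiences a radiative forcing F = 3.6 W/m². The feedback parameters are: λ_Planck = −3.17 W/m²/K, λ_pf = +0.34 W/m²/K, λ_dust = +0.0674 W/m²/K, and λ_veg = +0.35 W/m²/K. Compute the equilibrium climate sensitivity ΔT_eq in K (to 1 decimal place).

Net feedback parameter λ = (−3.17) + (+0.34) + (+0.0674) + (+0.35) = -2.4126 W/m²/K.
ΔT = −F/λ = −3.6/(-2.4126) = 1.5 K.

1.5 K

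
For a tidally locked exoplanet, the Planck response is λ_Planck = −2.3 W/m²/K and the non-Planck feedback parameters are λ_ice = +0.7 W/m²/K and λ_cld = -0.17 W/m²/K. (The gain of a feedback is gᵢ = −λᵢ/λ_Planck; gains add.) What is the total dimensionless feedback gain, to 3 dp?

Convert to gains: g_ice = 0.7/2.3 = 0.3043; g_cld = -0.17/2.3 = -0.07391.
Total gain g = 0.23039.

0.230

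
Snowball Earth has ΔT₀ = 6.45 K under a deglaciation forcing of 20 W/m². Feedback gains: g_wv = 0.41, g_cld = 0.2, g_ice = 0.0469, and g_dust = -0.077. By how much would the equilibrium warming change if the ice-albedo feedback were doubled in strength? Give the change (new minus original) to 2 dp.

Original: g = 0.5799, ΔT = 6.45/(1−0.5799) = 15.3535 K.
With doubled ice-albedo: g' = 0.6268, ΔT' = 6.45/(1−0.6268) = 17.2830 K.
Change = 17.2830 − 15.3535 = 1.93 K.

1.93 K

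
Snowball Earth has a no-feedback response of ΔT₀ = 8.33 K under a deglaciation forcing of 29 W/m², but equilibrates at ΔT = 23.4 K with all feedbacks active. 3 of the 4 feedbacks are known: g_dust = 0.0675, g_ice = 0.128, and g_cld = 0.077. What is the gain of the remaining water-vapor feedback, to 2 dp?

0.37

Amplification A = ΔT/ΔT₀ = 23.4/8.33 = 2.809.
Total gain g = 1 − 1/A = 1 − 1/2.809 = 0.644.
Known gains sum to 0.0675 + 0.128 + 0.077 = 0.2725.
g_wv = 0.644 − 0.2725 = 0.37.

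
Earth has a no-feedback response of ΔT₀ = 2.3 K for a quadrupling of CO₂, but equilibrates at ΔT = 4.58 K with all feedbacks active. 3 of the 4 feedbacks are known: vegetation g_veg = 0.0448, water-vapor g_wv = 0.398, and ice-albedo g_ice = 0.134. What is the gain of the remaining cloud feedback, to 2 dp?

-0.08

Amplification A = ΔT/ΔT₀ = 4.58/2.3 = 1.991.
Total gain g = 1 − 1/A = 1 − 1/1.991 = 0.4977.
Known gains sum to 0.0448 + 0.398 + 0.134 = 0.5768.
g_cld = 0.4977 − 0.5768 = -0.08.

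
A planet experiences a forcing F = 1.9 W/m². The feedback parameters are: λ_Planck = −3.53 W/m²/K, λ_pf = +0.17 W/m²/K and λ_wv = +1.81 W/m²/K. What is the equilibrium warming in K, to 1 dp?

Net feedback parameter λ = (−3.53) + (+0.17) + (+1.81) = -1.55 W/m²/K.
ΔT = −F/λ = −1.9/(-1.55) = 1.2 K.

1.2 K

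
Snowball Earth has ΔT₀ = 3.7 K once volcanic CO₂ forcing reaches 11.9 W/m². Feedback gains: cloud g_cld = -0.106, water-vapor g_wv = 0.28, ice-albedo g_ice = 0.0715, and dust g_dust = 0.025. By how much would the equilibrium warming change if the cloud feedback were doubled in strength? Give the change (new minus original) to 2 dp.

Original: g = 0.2705, ΔT = 3.7/(1−0.2705) = 5.0720 K.
With doubled cloud: g' = 0.1645, ΔT' = 3.7/(1−0.1645) = 4.4285 K.
Change = 4.4285 − 5.0720 = -0.64 K.

-0.64 K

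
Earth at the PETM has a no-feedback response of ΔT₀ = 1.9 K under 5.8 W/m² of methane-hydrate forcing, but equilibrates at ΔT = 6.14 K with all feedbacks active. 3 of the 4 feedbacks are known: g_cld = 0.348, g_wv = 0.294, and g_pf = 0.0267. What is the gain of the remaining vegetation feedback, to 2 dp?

0.02

Amplification A = ΔT/ΔT₀ = 6.14/1.9 = 3.232.
Total gain g = 1 − 1/A = 1 − 1/3.232 = 0.6906.
Known gains sum to 0.348 + 0.294 + 0.0267 = 0.6687.
g_veg = 0.6906 − 0.6687 = 0.02.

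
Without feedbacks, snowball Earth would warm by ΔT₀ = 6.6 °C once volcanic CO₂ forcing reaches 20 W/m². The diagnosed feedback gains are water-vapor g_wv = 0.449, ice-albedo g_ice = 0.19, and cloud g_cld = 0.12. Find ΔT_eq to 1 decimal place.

Total gain g = 0.449 + 0.19 + 0.12 = 0.759.
Amplification A = 1/(1 − 0.759) = 4.149.
ΔT = 6.6 × 4.149 = 27.4 °C.

27.4 °C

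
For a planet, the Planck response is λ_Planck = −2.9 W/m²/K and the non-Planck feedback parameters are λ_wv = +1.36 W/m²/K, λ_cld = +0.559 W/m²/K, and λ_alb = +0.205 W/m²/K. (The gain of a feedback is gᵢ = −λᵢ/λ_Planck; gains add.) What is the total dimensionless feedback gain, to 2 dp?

Convert to gains: g_wv = 1.36/2.9 = 0.469; g_cld = 0.559/2.9 = 0.1928; g_alb = 0.205/2.9 = 0.07069.
Total gain g = 0.73249.

0.73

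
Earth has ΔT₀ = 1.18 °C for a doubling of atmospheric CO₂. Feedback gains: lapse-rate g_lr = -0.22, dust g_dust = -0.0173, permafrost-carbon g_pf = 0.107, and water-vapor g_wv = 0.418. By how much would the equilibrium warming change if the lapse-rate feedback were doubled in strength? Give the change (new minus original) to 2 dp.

-0.39 °C

Original: g = 0.2877, ΔT = 1.18/(1−0.2877) = 1.6566 °C.
With doubled lapse-rate: g' = 0.0677, ΔT' = 1.18/(1−0.0677) = 1.2657 °C.
Change = 1.2657 − 1.6566 = -0.39 °C.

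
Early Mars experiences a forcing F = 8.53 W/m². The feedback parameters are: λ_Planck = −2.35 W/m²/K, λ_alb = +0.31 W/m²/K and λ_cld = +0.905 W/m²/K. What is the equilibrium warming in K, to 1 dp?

7.5 K

Net feedback parameter λ = (−2.35) + (+0.31) + (+0.905) = -1.135 W/m²/K.
ΔT = −F/λ = −8.53/(-1.135) = 7.5 K.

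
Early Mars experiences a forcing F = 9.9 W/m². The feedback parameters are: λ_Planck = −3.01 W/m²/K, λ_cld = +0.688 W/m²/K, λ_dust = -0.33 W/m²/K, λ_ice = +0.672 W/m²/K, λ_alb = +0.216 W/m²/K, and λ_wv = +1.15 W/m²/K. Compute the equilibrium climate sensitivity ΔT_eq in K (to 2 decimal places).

16.12 K

Net feedback parameter λ = (−3.01) + (+0.688) + (-0.33) + (+0.672) + (+0.216) + (+1.15) = -0.614 W/m²/K.
ΔT = −F/λ = −9.9/(-0.614) = 16.12 K.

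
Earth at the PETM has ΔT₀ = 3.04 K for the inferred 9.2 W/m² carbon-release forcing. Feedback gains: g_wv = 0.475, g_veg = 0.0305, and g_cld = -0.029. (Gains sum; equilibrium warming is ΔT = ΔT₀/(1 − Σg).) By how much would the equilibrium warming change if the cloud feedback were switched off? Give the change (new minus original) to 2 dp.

Original: g = 0.4765, ΔT = 3.04/(1−0.4765) = 5.8071 K.
Without cloud: g' = 0.5055, ΔT' = 3.04/(1−0.5055) = 6.1476 K.
Change = 6.1476 − 5.8071 = 0.34 K.

0.34 K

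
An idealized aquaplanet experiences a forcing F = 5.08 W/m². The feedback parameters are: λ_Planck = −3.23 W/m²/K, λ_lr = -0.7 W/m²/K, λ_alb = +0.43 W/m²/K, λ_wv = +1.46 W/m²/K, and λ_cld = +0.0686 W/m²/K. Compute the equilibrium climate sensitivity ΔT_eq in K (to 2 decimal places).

2.58 K

Net feedback parameter λ = (−3.23) + (-0.7) + (+0.43) + (+1.46) + (+0.0686) = -1.9714 W/m²/K.
ΔT = −F/λ = −5.08/(-1.9714) = 2.58 K.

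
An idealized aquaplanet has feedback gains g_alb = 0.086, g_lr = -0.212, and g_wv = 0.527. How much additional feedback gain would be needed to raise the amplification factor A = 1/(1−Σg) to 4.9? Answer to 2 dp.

Current total gain = 0.401.
Target gain for A = 4.9: g* = 1 − 1/4.9 = 0.7959.
Additional gain needed = 0.7959 − 0.401 = 0.39.

0.39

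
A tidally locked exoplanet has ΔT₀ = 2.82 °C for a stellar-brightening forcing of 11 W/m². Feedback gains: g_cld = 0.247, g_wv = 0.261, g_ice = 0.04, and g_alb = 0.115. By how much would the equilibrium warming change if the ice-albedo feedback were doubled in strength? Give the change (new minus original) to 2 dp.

1.13 °C

Original: g = 0.663, ΔT = 2.82/(1−0.663) = 8.3680 °C.
With doubled ice-albedo: g' = 0.703, ΔT' = 2.82/(1−0.703) = 9.4949 °C.
Change = 9.4949 − 8.3680 = 1.13 °C.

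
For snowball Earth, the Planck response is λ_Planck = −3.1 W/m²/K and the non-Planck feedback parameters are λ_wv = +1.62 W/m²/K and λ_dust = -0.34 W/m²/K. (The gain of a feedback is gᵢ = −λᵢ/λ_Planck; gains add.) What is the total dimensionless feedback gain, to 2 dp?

Convert to gains: g_wv = 1.62/3.1 = 0.5226; g_dust = -0.34/3.1 = -0.1097.
Total gain g = 0.4129.

0.41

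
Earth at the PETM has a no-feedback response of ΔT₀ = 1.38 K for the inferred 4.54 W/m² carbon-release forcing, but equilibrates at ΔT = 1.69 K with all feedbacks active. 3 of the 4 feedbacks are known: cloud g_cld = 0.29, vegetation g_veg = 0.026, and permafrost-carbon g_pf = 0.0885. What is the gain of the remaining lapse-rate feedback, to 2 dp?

-0.22

Amplification A = ΔT/ΔT₀ = 1.69/1.38 = 1.225.
Total gain g = 1 − 1/A = 1 − 1/1.225 = 0.1837.
Known gains sum to 0.29 + 0.026 + 0.0885 = 0.4045.
g_lr = 0.1837 − 0.4045 = -0.22.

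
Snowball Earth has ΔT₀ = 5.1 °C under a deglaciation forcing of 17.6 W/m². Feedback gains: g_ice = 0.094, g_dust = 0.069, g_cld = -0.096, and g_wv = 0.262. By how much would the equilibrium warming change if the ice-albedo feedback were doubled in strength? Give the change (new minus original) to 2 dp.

Original: g = 0.329, ΔT = 5.1/(1−0.329) = 7.6006 °C.
With doubled ice-albedo: g' = 0.423, ΔT' = 5.1/(1−0.423) = 8.8388 °C.
Change = 8.8388 − 7.6006 = 1.24 °C.

1.24 °C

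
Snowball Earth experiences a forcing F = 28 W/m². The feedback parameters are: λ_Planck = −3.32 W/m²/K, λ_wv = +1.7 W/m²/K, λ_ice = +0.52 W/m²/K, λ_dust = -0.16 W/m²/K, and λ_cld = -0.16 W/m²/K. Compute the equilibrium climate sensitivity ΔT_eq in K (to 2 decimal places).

Net feedback parameter λ = (−3.32) + (+1.7) + (+0.52) + (-0.16) + (-0.16) = -1.42 W/m²/K.
ΔT = −F/λ = −28/(-1.42) = 19.72 K.

19.72 K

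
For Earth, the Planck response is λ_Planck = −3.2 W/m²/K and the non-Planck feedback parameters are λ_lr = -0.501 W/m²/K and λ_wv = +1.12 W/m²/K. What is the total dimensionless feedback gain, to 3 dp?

0.193

Convert to gains: g_lr = -0.501/3.2 = -0.1566; g_wv = 1.12/3.2 = 0.35.
Total gain g = 0.1934.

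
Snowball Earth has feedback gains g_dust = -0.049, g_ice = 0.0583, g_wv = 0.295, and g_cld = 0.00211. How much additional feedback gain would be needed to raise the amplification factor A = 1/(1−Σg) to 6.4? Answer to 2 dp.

Current total gain = 0.30641.
Target gain for A = 6.4: g* = 1 − 1/6.4 = 0.8438.
Additional gain needed = 0.8438 − 0.30641 = 0.54.

0.54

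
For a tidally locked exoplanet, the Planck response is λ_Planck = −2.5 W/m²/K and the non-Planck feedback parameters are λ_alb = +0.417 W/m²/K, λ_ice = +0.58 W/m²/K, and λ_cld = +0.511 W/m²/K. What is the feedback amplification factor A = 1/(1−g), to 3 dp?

2.520

Convert to gains: g_alb = 0.417/2.5 = 0.1668; g_ice = 0.58/2.5 = 0.232; g_cld = 0.511/2.5 = 0.2044.
Total gain g = 0.6032.
A = 1/(1 − 0.6032) = 2.520.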